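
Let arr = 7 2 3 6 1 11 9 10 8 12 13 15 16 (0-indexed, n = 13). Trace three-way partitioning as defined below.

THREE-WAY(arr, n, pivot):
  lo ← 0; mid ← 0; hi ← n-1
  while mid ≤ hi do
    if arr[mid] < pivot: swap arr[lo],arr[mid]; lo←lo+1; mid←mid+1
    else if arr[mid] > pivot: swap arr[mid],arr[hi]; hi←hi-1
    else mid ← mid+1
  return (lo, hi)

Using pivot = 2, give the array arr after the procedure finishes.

lo=0 mid=0 hi=12
7>2: swap(0,12), hi=11 ⇒ 16 2 3 6 1 11 9 10 8 12 13 15 7
16>2: swap(0,11), hi=10 ⇒ 15 2 3 6 1 11 9 10 8 12 13 16 7
15>2: swap(0,10), hi=9 ⇒ 13 2 3 6 1 11 9 10 8 12 15 16 7
13>2: swap(0,9), hi=8 ⇒ 12 2 3 6 1 11 9 10 8 13 15 16 7
12>2: swap(0,8), hi=7 ⇒ 8 2 3 6 1 11 9 10 12 13 15 16 7
8>2: swap(0,7), hi=6 ⇒ 10 2 3 6 1 11 9 8 12 13 15 16 7
10>2: swap(0,6), hi=5 ⇒ 9 2 3 6 1 11 10 8 12 13 15 16 7
9>2: swap(0,5), hi=4 ⇒ 11 2 3 6 1 9 10 8 12 13 15 16 7
11>2: swap(0,4), hi=3 ⇒ 1 2 3 6 11 9 10 8 12 13 15 16 7
1<2: swap(0,0), lo=1 mid=1 ⇒ 1 2 3 6 11 9 10 8 12 13 15 16 7
2=2: mid=2
3>2: swap(2,3), hi=2 ⇒ 1 2 6 3 11 9 10 8 12 13 15 16 7
6>2: swap(2,2), hi=1 ⇒ 1 2 6 3 11 9 10 8 12 13 15 16 7
done. lo=1 hi=1; arr=1 2 6 3 11 9 10 8 12 13 15 16 7

1 2 6 3 11 9 10 8 12 13 15 16 7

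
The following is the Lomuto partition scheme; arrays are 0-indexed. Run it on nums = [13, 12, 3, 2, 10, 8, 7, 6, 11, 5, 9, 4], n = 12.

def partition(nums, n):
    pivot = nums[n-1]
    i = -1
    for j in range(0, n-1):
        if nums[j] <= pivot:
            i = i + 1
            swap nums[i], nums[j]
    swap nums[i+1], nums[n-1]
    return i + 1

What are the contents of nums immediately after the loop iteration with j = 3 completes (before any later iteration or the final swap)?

[3, 2, 13, 12, 10, 8, 7, 6, 11, 5, 9, 4]

pivot=4, i=-1
j=0: 13>4, skip
j=1: 12>4, skip
j=2: 3≤4, i=0, swap(0,2) ⇒ [3, 12, 13, 2, 10, 8, 7, 6, 11, 5, 9, 4]
j=3: 2≤4, i=1, swap(1,3) ⇒ [3, 2, 13, 12, 10, 8, 7, 6, 11, 5, 9, 4]
(after j=3) nums = [3, 2, 13, 12, 10, 8, 7, 6, 11, 5, 9, 4]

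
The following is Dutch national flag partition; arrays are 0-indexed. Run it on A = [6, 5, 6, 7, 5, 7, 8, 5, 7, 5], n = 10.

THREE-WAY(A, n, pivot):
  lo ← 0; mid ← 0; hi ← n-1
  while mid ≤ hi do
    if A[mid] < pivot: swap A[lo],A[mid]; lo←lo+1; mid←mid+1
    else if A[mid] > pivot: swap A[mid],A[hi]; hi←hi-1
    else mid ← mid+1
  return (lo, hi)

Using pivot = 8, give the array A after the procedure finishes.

[6, 5, 6, 7, 5, 7, 5, 7, 5, 8]

lo=0 mid=0 hi=9
6<8: swap(0,0), lo=1 mid=1 ⇒ [6, 5, 6, 7, 5, 7, 8, 5, 7, 5]
5<8: swap(1,1), lo=2 mid=2 ⇒ [6, 5, 6, 7, 5, 7, 8, 5, 7, 5]
6<8: swap(2,2), lo=3 mid=3 ⇒ [6, 5, 6, 7, 5, 7, 8, 5, 7, 5]
7<8: swap(3,3), lo=4 mid=4 ⇒ [6, 5, 6, 7, 5, 7, 8, 5, 7, 5]
5<8: swap(4,4), lo=5 mid=5 ⇒ [6, 5, 6, 7, 5, 7, 8, 5, 7, 5]
7<8: swap(5,5), lo=6 mid=6 ⇒ [6, 5, 6, 7, 5, 7, 8, 5, 7, 5]
8=8: mid=7
5<8: swap(6,7), lo=7 mid=8 ⇒ [6, 5, 6, 7, 5, 7, 5, 8, 7, 5]
7<8: swap(7,8), lo=8 mid=9 ⇒ [6, 5, 6, 7, 5, 7, 5, 7, 8, 5]
5<8: swap(8,9), lo=9 mid=10 ⇒ [6, 5, 6, 7, 5, 7, 5, 7, 5, 8]
done. lo=9 hi=9; A=[6, 5, 6, 7, 5, 7, 5, 7, 5, 8]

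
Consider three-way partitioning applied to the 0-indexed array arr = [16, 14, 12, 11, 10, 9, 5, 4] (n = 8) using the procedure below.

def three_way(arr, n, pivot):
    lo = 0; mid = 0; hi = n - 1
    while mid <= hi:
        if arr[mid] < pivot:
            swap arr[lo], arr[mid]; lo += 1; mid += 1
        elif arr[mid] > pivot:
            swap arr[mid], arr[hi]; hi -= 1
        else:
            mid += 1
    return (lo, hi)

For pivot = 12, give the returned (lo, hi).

(5, 5)

lo=0 mid=0 hi=7
16>12: swap(0,7), hi=6 ⇒ [4, 14, 12, 11, 10, 9, 5, 16]
4<12: swap(0,0), lo=1 mid=1 ⇒ [4, 14, 12, 11, 10, 9, 5, 16]
14>12: swap(1,6), hi=5 ⇒ [4, 5, 12, 11, 10, 9, 14, 16]
5<12: swap(1,1), lo=2 mid=2 ⇒ [4, 5, 12, 11, 10, 9, 14, 16]
12=12: mid=3
11<12: swap(2,3), lo=3 mid=4 ⇒ [4, 5, 11, 12, 10, 9, 14, 16]
10<12: swap(3,4), lo=4 mid=5 ⇒ [4, 5, 11, 10, 12, 9, 14, 16]
9<12: swap(4,5), lo=5 mid=6 ⇒ [4, 5, 11, 10, 9, 12, 14, 16]
done. lo=5 hi=5; arr=[4, 5, 11, 10, 9, 12, 14, 16]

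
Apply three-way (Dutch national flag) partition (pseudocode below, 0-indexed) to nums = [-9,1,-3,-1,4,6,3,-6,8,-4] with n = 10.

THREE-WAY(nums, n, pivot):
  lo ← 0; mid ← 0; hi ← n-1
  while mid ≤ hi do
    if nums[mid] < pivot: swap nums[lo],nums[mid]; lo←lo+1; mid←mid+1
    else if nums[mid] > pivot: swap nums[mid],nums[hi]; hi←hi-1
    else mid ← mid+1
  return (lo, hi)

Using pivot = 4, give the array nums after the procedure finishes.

lo=0 mid=0 hi=9
-9<4: swap(0,0), lo=1 mid=1 ⇒ [-9,1,-3,-1,4,6,3,-6,8,-4]
1<4: swap(1,1), lo=2 mid=2 ⇒ [-9,1,-3,-1,4,6,3,-6,8,-4]
-3<4: swap(2,2), lo=3 mid=3 ⇒ [-9,1,-3,-1,4,6,3,-6,8,-4]
-1<4: swap(3,3), lo=4 mid=4 ⇒ [-9,1,-3,-1,4,6,3,-6,8,-4]
4=4: mid=5
6>4: swap(5,9), hi=8 ⇒ [-9,1,-3,-1,4,-4,3,-6,8,6]
-4<4: swap(4,5), lo=5 mid=6 ⇒ [-9,1,-3,-1,-4,4,3,-6,8,6]
3<4: swap(5,6), lo=6 mid=7 ⇒ [-9,1,-3,-1,-4,3,4,-6,8,6]
-6<4: swap(6,7), lo=7 mid=8 ⇒ [-9,1,-3,-1,-4,3,-6,4,8,6]
8>4: swap(8,8), hi=7 ⇒ [-9,1,-3,-1,-4,3,-6,4,8,6]
done. lo=7 hi=7; nums=[-9,1,-3,-1,-4,3,-6,4,8,6]

[-9,1,-3,-1,-4,3,-6,4,8,6]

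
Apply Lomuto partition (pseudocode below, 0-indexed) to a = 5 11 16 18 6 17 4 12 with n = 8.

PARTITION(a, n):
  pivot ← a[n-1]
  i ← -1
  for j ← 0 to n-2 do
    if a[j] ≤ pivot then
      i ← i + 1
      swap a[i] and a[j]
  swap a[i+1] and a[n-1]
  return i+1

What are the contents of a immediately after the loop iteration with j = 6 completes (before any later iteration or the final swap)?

5 11 6 4 16 17 18 12

pivot=12, i=-1
j=0: 5≤12, i=0, swap(0,0) ⇒ 5 11 16 18 6 17 4 12
j=1: 11≤12, i=1, swap(1,1) ⇒ 5 11 16 18 6 17 4 12
j=2: 16>12, skip
j=3: 18>12, skip
j=4: 6≤12, i=2, swap(2,4) ⇒ 5 11 6 18 16 17 4 12
j=5: 17>12, skip
j=6: 4≤12, i=3, swap(3,6) ⇒ 5 11 6 4 16 17 18 12
(after j=6) a = 5 11 6 4 16 17 18 12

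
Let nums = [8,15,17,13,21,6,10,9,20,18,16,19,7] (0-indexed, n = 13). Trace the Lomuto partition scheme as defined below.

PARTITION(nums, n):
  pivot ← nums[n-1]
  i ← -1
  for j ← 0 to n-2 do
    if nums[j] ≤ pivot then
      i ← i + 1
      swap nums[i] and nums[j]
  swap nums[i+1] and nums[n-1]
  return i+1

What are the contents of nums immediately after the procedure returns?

[6,7,17,13,21,8,10,9,20,18,16,19,15]

pivot=7, i=-1
j=0: 8>7, skip
j=1: 15>7, skip
j=2: 17>7, skip
j=3: 13>7, skip
j=4: 21>7, skip
j=5: 6≤7, i=0, swap(0,5) ⇒ [6,15,17,13,21,8,10,9,20,18,16,19,7]
j=6: 10>7, skip
j=7: 9>7, skip
j=8: 20>7, skip
j=9: 18>7, skip
j=10: 16>7, skip
j=11: 19>7, skip
swap(1,12) ⇒ [6,7,17,13,21,8,10,9,20,18,16,19,15]; return 1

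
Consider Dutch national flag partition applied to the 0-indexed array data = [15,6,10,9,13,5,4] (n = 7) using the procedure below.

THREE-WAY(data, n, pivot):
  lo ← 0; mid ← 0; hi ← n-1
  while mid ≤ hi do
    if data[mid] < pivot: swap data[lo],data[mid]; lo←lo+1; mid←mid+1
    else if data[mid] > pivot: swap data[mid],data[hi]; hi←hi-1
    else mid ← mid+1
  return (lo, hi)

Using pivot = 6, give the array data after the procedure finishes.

[4,5,6,13,9,10,15]

pivot = 6; lo=0, mid=0, hi=6
data[mid]=15>6: swap data[0],data[6]; hi=5 → [4,6,10,9,13,5,15]
data[mid]=4<6: swap data[0],data[0]; lo=1,mid=1 → [4,6,10,9,13,5,15]
data[mid]=6=6: mid=2
data[mid]=10>6: swap data[2],data[5]; hi=4 → [4,6,5,9,13,10,15]
data[mid]=5<6: swap data[1],data[2]; lo=2,mid=3 → [4,5,6,9,13,10,15]
data[mid]=9>6: swap data[3],data[4]; hi=3 → [4,5,6,13,9,10,15]
data[mid]=13>6: swap data[3],data[3]; hi=2 → [4,5,6,13,9,10,15]
end: lo=2, hi=2; data = [4,5,6,13,9,10,15]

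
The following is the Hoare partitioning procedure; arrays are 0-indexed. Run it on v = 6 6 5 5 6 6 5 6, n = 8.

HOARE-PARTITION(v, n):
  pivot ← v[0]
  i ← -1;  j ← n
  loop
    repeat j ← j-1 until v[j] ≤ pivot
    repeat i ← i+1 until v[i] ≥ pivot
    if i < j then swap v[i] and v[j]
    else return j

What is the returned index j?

4

pivot = v[0] = 6; i = -1, j = 8
j→7 (v[7]=6≤6), i→0 (v[0]=6≥6); i<j, swap → 6 6 5 5 6 6 5 6
j→6 (v[6]=5≤6), i→1 (v[1]=6≥6); i<j, swap → 6 5 5 5 6 6 6 6
j→5 (v[5]=6≤6), i→4 (v[4]=6≥6); i<j, swap → 6 5 5 5 6 6 6 6
j→4, i→5; i≥j, return j=4. v = 6 5 5 5 6 6 6 6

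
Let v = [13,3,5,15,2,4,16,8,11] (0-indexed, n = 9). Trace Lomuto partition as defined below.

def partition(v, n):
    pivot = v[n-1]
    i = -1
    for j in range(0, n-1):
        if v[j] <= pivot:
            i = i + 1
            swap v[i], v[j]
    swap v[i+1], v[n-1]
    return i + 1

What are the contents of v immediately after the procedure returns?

pivot = v[8] = 11; i = -1
j=0: v[0]=13 > 11 → no swap
j=1: v[1]=3 ≤ 11 → i=0, swap v[0],v[1] → [3,13,5,15,2,4,16,8,11]
j=2: v[2]=5 ≤ 11 → i=1, swap v[1],v[2] → [3,5,13,15,2,4,16,8,11]
j=3: v[3]=15 > 11 → no swap
j=4: v[4]=2 ≤ 11 → i=2, swap v[2],v[4] → [3,5,2,15,13,4,16,8,11]
j=5: v[5]=4 ≤ 11 → i=3, swap v[3],v[5] → [3,5,2,4,13,15,16,8,11]
j=6: v[6]=16 > 11 → no swap
j=7: v[7]=8 ≤ 11 → i=4, swap v[4],v[7] → [3,5,2,4,8,15,16,13,11]
final swap v[5],v[8] → [3,5,2,4,8,11,16,13,15]; return 5

[3,5,2,4,8,11,16,13,15]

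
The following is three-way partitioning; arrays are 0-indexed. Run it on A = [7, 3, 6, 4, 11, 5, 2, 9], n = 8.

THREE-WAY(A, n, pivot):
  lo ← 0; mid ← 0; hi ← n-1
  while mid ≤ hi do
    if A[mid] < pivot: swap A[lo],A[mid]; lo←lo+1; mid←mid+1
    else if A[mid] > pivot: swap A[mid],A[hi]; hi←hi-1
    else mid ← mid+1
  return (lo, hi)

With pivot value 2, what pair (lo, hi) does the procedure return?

(0, 0)

lo=0 mid=0 hi=7
7>2: swap(0,7), hi=6 ⇒ [9, 3, 6, 4, 11, 5, 2, 7]
9>2: swap(0,6), hi=5 ⇒ [2, 3, 6, 4, 11, 5, 9, 7]
2=2: mid=1
3>2: swap(1,5), hi=4 ⇒ [2, 5, 6, 4, 11, 3, 9, 7]
5>2: swap(1,4), hi=3 ⇒ [2, 11, 6, 4, 5, 3, 9, 7]
11>2: swap(1,3), hi=2 ⇒ [2, 4, 6, 11, 5, 3, 9, 7]
4>2: swap(1,2), hi=1 ⇒ [2, 6, 4, 11, 5, 3, 9, 7]
6>2: swap(1,1), hi=0 ⇒ [2, 6, 4, 11, 5, 3, 9, 7]
done. lo=0 hi=0; A=[2, 6, 4, 11, 5, 3, 9, 7]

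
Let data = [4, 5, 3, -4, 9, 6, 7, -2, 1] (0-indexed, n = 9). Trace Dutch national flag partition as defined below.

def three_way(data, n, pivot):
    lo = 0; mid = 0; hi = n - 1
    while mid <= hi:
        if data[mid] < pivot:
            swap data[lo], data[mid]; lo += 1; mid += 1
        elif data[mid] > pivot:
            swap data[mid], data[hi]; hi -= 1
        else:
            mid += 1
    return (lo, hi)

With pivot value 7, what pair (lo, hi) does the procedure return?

(7, 7)

pivot = 7; lo=0, mid=0, hi=8
data[mid]=4<7: swap data[0],data[0]; lo=1,mid=1 → [4, 5, 3, -4, 9, 6, 7, -2, 1]
data[mid]=5<7: swap data[1],data[1]; lo=2,mid=2 → [4, 5, 3, -4, 9, 6, 7, -2, 1]
data[mid]=3<7: swap data[2],data[2]; lo=3,mid=3 → [4, 5, 3, -4, 9, 6, 7, -2, 1]
data[mid]=-4<7: swap data[3],data[3]; lo=4,mid=4 → [4, 5, 3, -4, 9, 6, 7, -2, 1]
data[mid]=9>7: swap data[4],data[8]; hi=7 → [4, 5, 3, -4, 1, 6, 7, -2, 9]
data[mid]=1<7: swap data[4],data[4]; lo=5,mid=5 → [4, 5, 3, -4, 1, 6, 7, -2, 9]
data[mid]=6<7: swap data[5],data[5]; lo=6,mid=6 → [4, 5, 3, -4, 1, 6, 7, -2, 9]
data[mid]=7=7: mid=7
data[mid]=-2<7: swap data[6],data[7]; lo=7,mid=8 → [4, 5, 3, -4, 1, 6, -2, 7, 9]
end: lo=7, hi=7; data = [4, 5, 3, -4, 1, 6, -2, 7, 9]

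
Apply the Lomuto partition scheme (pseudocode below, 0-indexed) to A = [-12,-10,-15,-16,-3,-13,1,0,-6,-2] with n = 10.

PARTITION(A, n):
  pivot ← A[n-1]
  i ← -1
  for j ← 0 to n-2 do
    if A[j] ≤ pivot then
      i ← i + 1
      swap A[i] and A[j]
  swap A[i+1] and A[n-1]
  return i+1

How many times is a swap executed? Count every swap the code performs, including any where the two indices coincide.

pivot = A[9] = -2; i = -1
j=0: A[0]=-12 ≤ -2 → i=0, swap A[0],A[0] (no change) → [-12,-10,-15,-16,-3,-13,1,0,-6,-2]
j=1: A[1]=-10 ≤ -2 → i=1, swap A[1],A[1] (no change) → [-12,-10,-15,-16,-3,-13,1,0,-6,-2]
j=2: A[2]=-15 ≤ -2 → i=2, swap A[2],A[2] (no change) → [-12,-10,-15,-16,-3,-13,1,0,-6,-2]
j=3: A[3]=-16 ≤ -2 → i=3, swap A[3],A[3] (no change) → [-12,-10,-15,-16,-3,-13,1,0,-6,-2]
j=4: A[4]=-3 ≤ -2 → i=4, swap A[4],A[4] (no change) → [-12,-10,-15,-16,-3,-13,1,0,-6,-2]
j=5: A[5]=-13 ≤ -2 → i=5, swap A[5],A[5] (no change) → [-12,-10,-15,-16,-3,-13,1,0,-6,-2]
j=6: A[6]=1 > -2 → no swap
j=7: A[7]=0 > -2 → no swap
j=8: A[8]=-6 ≤ -2 → i=6, swap A[6],A[8] → [-12,-10,-15,-16,-3,-13,-6,0,1,-2]
final swap A[7],A[9] → [-12,-10,-15,-16,-3,-13,-6,-2,1,0]; return 7

8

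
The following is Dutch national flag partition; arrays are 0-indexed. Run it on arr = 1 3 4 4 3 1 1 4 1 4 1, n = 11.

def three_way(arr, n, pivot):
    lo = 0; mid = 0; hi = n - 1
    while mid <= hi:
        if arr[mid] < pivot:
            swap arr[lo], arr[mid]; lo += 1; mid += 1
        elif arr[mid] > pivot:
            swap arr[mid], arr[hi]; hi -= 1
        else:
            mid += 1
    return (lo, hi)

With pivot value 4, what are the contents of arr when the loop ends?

1 3 3 1 1 1 1 4 4 4 4

pivot = 4; lo=0, mid=0, hi=10
arr[mid]=1<4: swap arr[0],arr[0]; lo=1,mid=1 → 1 3 4 4 3 1 1 4 1 4 1
arr[mid]=3<4: swap arr[1],arr[1]; lo=2,mid=2 → 1 3 4 4 3 1 1 4 1 4 1
arr[mid]=4=4: mid=3
arr[mid]=4=4: mid=4
arr[mid]=3<4: swap arr[2],arr[4]; lo=3,mid=5 → 1 3 3 4 4 1 1 4 1 4 1
arr[mid]=1<4: swap arr[3],arr[5]; lo=4,mid=6 → 1 3 3 1 4 4 1 4 1 4 1
arr[mid]=1<4: swap arr[4],arr[6]; lo=5,mid=7 → 1 3 3 1 1 4 4 4 1 4 1
arr[mid]=4=4: mid=8
arr[mid]=1<4: swap arr[5],arr[8]; lo=6,mid=9 → 1 3 3 1 1 1 4 4 4 4 1
arr[mid]=4=4: mid=10
arr[mid]=1<4: swap arr[6],arr[10]; lo=7,mid=11 → 1 3 3 1 1 1 1 4 4 4 4
end: lo=7, hi=10; arr = 1 3 3 1 1 1 1 4 4 4 4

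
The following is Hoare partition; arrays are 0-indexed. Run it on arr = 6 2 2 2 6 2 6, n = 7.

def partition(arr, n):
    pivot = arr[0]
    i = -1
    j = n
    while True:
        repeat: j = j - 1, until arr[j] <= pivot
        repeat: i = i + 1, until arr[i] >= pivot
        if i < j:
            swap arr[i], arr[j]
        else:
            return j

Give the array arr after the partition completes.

pivot=6
j stops at 6 (6), i stops at 0 (6); swap ⇒ 6 2 2 2 6 2 6
j stops at 5 (2), i stops at 4 (6); swap ⇒ 6 2 2 2 2 6 6
j stops at 4, i stops at 5; i≥j ⇒ return 4. arr=6 2 2 2 2 6 6

6 2 2 2 2 6 6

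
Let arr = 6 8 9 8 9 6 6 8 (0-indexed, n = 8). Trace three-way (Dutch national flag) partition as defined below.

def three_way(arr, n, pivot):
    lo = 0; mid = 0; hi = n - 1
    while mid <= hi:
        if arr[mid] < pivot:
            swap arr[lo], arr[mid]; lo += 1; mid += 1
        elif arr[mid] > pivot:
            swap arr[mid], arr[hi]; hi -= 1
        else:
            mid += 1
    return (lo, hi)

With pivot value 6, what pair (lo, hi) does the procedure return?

(0, 2)

pivot = 6; lo=0, mid=0, hi=7
arr[mid]=6=6: mid=1
arr[mid]=8>6: swap arr[1],arr[7]; hi=6 → 6 8 9 8 9 6 6 8
arr[mid]=8>6: swap arr[1],arr[6]; hi=5 → 6 6 9 8 9 6 8 8
arr[mid]=6=6: mid=2
arr[mid]=9>6: swap arr[2],arr[5]; hi=4 → 6 6 6 8 9 9 8 8
arr[mid]=6=6: mid=3
arr[mid]=8>6: swap arr[3],arr[4]; hi=3 → 6 6 6 9 8 9 8 8
arr[mid]=9>6: swap arr[3],arr[3]; hi=2 → 6 6 6 9 8 9 8 8
end: lo=0, hi=2; arr = 6 6 6 9 8 9 8 8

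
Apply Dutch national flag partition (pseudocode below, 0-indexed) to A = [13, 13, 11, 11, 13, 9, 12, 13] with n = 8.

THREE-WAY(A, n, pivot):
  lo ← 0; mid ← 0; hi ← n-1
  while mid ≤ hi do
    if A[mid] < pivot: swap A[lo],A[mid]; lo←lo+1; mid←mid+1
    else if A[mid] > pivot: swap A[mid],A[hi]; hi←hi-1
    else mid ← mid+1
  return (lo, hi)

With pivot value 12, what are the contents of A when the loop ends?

lo=0 mid=0 hi=7
13>12: swap(0,7), hi=6 ⇒ [13, 13, 11, 11, 13, 9, 12, 13]
13>12: swap(0,6), hi=5 ⇒ [12, 13, 11, 11, 13, 9, 13, 13]
12=12: mid=1
13>12: swap(1,5), hi=4 ⇒ [12, 9, 11, 11, 13, 13, 13, 13]
9<12: swap(0,1), lo=1 mid=2 ⇒ [9, 12, 11, 11, 13, 13, 13, 13]
11<12: swap(1,2), lo=2 mid=3 ⇒ [9, 11, 12, 11, 13, 13, 13, 13]
11<12: swap(2,3), lo=3 mid=4 ⇒ [9, 11, 11, 12, 13, 13, 13, 13]
13>12: swap(4,4), hi=3 ⇒ [9, 11, 11, 12, 13, 13, 13, 13]
done. lo=3 hi=3; A=[9, 11, 11, 12, 13, 13, 13, 13]

[9, 11, 11, 12, 13, 13, 13, 13]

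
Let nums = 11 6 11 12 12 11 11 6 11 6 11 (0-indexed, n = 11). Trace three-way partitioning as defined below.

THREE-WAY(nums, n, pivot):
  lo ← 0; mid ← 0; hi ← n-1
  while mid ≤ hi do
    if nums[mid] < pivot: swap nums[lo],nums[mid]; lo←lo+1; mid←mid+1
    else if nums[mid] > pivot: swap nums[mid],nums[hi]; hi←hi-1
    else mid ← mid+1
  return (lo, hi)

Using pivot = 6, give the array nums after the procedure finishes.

pivot = 6; lo=0, mid=0, hi=10
nums[mid]=11>6: swap nums[0],nums[10]; hi=9 → 11 6 11 12 12 11 11 6 11 6 11
nums[mid]=11>6: swap nums[0],nums[9]; hi=8 → 6 6 11 12 12 11 11 6 11 11 11
nums[mid]=6=6: mid=1
nums[mid]=6=6: mid=2
nums[mid]=11>6: swap nums[2],nums[8]; hi=7 → 6 6 11 12 12 11 11 6 11 11 11
nums[mid]=11>6: swap nums[2],nums[7]; hi=6 → 6 6 6 12 12 11 11 11 11 11 11
nums[mid]=6=6: mid=3
nums[mid]=12>6: swap nums[3],nums[6]; hi=5 → 6 6 6 11 12 11 12 11 11 11 11
nums[mid]=11>6: swap nums[3],nums[5]; hi=4 → 6 6 6 11 12 11 12 11 11 11 11
nums[mid]=11>6: swap nums[3],nums[4]; hi=3 → 6 6 6 12 11 11 12 11 11 11 11
nums[mid]=12>6: swap nums[3],nums[3]; hi=2 → 6 6 6 12 11 11 12 11 11 11 11
end: lo=0, hi=2; nums = 6 6 6 12 11 11 12 11 11 11 11

6 6 6 12 11 11 12 11 11 11 11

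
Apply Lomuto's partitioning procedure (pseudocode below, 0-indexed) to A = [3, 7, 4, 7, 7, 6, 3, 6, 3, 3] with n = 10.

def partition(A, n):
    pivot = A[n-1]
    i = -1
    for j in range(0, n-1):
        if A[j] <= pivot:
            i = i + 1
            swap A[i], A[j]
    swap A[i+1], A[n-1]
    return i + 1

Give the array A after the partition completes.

pivot=3, i=-1
j=0: 3≤3, i=0, swap(0,0) ⇒ [3, 7, 4, 7, 7, 6, 3, 6, 3, 3]
j=1: 7>3, skip
j=2: 4>3, skip
j=3: 7>3, skip
j=4: 7>3, skip
j=5: 6>3, skip
j=6: 3≤3, i=1, swap(1,6) ⇒ [3, 3, 4, 7, 7, 6, 7, 6, 3, 3]
j=7: 6>3, skip
j=8: 3≤3, i=2, swap(2,8) ⇒ [3, 3, 3, 7, 7, 6, 7, 6, 4, 3]
swap(3,9) ⇒ [3, 3, 3, 3, 7, 6, 7, 6, 4, 7]; return 3

[3, 3, 3, 3, 7, 6, 7, 6, 4, 7]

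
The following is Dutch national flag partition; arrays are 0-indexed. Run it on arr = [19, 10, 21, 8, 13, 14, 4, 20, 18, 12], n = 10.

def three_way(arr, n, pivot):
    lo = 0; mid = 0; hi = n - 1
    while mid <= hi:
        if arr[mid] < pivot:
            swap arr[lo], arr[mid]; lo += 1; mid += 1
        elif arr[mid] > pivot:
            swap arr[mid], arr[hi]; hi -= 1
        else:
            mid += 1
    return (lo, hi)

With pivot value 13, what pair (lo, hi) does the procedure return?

(4, 4)

pivot = 13; lo=0, mid=0, hi=9
arr[mid]=19>13: swap arr[0],arr[9]; hi=8 → [12, 10, 21, 8, 13, 14, 4, 20, 18, 19]
arr[mid]=12<13: swap arr[0],arr[0]; lo=1,mid=1 → [12, 10, 21, 8, 13, 14, 4, 20, 18, 19]
arr[mid]=10<13: swap arr[1],arr[1]; lo=2,mid=2 → [12, 10, 21, 8, 13, 14, 4, 20, 18, 19]
arr[mid]=21>13: swap arr[2],arr[8]; hi=7 → [12, 10, 18, 8, 13, 14, 4, 20, 21, 19]
arr[mid]=18>13: swap arr[2],arr[7]; hi=6 → [12, 10, 20, 8, 13, 14, 4, 18, 21, 19]
arr[mid]=20>13: swap arr[2],arr[6]; hi=5 → [12, 10, 4, 8, 13, 14, 20, 18, 21, 19]
arr[mid]=4<13: swap arr[2],arr[2]; lo=3,mid=3 → [12, 10, 4, 8, 13, 14, 20, 18, 21, 19]
arr[mid]=8<13: swap arr[3],arr[3]; lo=4,mid=4 → [12, 10, 4, 8, 13, 14, 20, 18, 21, 19]
arr[mid]=13=13: mid=5
arr[mid]=14>13: swap arr[5],arr[5]; hi=4 → [12, 10, 4, 8, 13, 14, 20, 18, 21, 19]
end: lo=4, hi=4; arr = [12, 10, 4, 8, 13, 14, 20, 18, 21, 19]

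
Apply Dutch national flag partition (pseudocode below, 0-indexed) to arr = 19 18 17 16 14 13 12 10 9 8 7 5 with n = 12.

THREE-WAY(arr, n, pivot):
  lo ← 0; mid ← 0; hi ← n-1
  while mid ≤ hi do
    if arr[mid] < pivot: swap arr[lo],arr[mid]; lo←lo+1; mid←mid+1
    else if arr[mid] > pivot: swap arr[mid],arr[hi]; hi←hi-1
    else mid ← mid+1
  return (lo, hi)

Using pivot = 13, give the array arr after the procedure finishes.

lo=0 mid=0 hi=11
19>13: swap(0,11), hi=10 ⇒ 5 18 17 16 14 13 12 10 9 8 7 19
5<13: swap(0,0), lo=1 mid=1 ⇒ 5 18 17 16 14 13 12 10 9 8 7 19
18>13: swap(1,10), hi=9 ⇒ 5 7 17 16 14 13 12 10 9 8 18 19
7<13: swap(1,1), lo=2 mid=2 ⇒ 5 7 17 16 14 13 12 10 9 8 18 19
17>13: swap(2,9), hi=8 ⇒ 5 7 8 16 14 13 12 10 9 17 18 19
8<13: swap(2,2), lo=3 mid=3 ⇒ 5 7 8 16 14 13 12 10 9 17 18 19
16>13: swap(3,8), hi=7 ⇒ 5 7 8 9 14 13 12 10 16 17 18 19
9<13: swap(3,3), lo=4 mid=4 ⇒ 5 7 8 9 14 13 12 10 16 17 18 19
14>13: swap(4,7), hi=6 ⇒ 5 7 8 9 10 13 12 14 16 17 18 19
10<13: swap(4,4), lo=5 mid=5 ⇒ 5 7 8 9 10 13 12 14 16 17 18 19
13=13: mid=6
12<13: swap(5,6), lo=6 mid=7 ⇒ 5 7 8 9 10 12 13 14 16 17 18 19
done. lo=6 hi=6; arr=5 7 8 9 10 12 13 14 16 17 18 19

5 7 8 9 10 12 13 14 16 17 18 19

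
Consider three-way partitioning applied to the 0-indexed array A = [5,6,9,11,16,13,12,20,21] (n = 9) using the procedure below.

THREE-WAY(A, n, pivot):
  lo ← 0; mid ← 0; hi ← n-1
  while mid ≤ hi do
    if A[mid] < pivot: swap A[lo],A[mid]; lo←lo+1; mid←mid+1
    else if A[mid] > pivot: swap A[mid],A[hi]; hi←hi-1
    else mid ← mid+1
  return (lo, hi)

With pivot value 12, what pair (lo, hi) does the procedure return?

(4, 4)

lo=0 mid=0 hi=8
5<12: swap(0,0), lo=1 mid=1 ⇒ [5,6,9,11,16,13,12,20,21]
6<12: swap(1,1), lo=2 mid=2 ⇒ [5,6,9,11,16,13,12,20,21]
9<12: swap(2,2), lo=3 mid=3 ⇒ [5,6,9,11,16,13,12,20,21]
11<12: swap(3,3), lo=4 mid=4 ⇒ [5,6,9,11,16,13,12,20,21]
16>12: swap(4,8), hi=7 ⇒ [5,6,9,11,21,13,12,20,16]
21>12: swap(4,7), hi=6 ⇒ [5,6,9,11,20,13,12,21,16]
20>12: swap(4,6), hi=5 ⇒ [5,6,9,11,12,13,20,21,16]
12=12: mid=5
13>12: swap(5,5), hi=4 ⇒ [5,6,9,11,12,13,20,21,16]
done. lo=4 hi=4; A=[5,6,9,11,12,13,20,21,16]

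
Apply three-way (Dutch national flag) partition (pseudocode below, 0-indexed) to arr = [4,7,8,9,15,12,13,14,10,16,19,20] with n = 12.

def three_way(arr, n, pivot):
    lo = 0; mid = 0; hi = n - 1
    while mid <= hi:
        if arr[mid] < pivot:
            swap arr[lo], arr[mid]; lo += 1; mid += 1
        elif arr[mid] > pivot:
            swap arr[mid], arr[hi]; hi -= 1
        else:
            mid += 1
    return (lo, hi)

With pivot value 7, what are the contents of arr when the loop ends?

lo=0 mid=0 hi=11
4<7: swap(0,0), lo=1 mid=1 ⇒ [4,7,8,9,15,12,13,14,10,16,19,20]
7=7: mid=2
8>7: swap(2,11), hi=10 ⇒ [4,7,20,9,15,12,13,14,10,16,19,8]
20>7: swap(2,10), hi=9 ⇒ [4,7,19,9,15,12,13,14,10,16,20,8]
19>7: swap(2,9), hi=8 ⇒ [4,7,16,9,15,12,13,14,10,19,20,8]
16>7: swap(2,8), hi=7 ⇒ [4,7,10,9,15,12,13,14,16,19,20,8]
10>7: swap(2,7), hi=6 ⇒ [4,7,14,9,15,12,13,10,16,19,20,8]
14>7: swap(2,6), hi=5 ⇒ [4,7,13,9,15,12,14,10,16,19,20,8]
13>7: swap(2,5), hi=4 ⇒ [4,7,12,9,15,13,14,10,16,19,20,8]
12>7: swap(2,4), hi=3 ⇒ [4,7,15,9,12,13,14,10,16,19,20,8]
15>7: swap(2,3), hi=2 ⇒ [4,7,9,15,12,13,14,10,16,19,20,8]
9>7: swap(2,2), hi=1 ⇒ [4,7,9,15,12,13,14,10,16,19,20,8]
done. lo=1 hi=1; arr=[4,7,9,15,12,13,14,10,16,19,20,8]

[4,7,9,15,12,13,14,10,16,19,20,8]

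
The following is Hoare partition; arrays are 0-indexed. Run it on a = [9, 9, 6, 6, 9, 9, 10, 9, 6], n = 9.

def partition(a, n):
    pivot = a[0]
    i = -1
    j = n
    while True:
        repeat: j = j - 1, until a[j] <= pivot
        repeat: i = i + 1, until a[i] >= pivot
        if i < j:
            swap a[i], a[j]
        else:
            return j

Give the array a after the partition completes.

[6, 9, 6, 6, 9, 9, 10, 9, 9]

pivot = a[0] = 9; i = -1, j = 9
j→8 (a[8]=6≤9), i→0 (a[0]=9≥9); i<j, swap → [6, 9, 6, 6, 9, 9, 10, 9, 9]
j→7 (a[7]=9≤9), i→1 (a[1]=9≥9); i<j, swap → [6, 9, 6, 6, 9, 9, 10, 9, 9]
j→5 (a[5]=9≤9), i→4 (a[4]=9≥9); i<j, swap → [6, 9, 6, 6, 9, 9, 10, 9, 9]
j→4, i→5; i≥j, return j=4. a = [6, 9, 6, 6, 9, 9, 10, 9, 9]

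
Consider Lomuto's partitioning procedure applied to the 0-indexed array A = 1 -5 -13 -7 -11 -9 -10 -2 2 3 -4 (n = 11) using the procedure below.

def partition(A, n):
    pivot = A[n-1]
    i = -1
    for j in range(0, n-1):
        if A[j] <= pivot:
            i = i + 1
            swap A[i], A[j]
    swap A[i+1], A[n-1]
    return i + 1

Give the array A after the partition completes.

-5 -13 -7 -11 -9 -10 -4 -2 2 3 1

pivot = A[10] = -4; i = -1
j=0: A[0]=1 > -4 → no swap
j=1: A[1]=-5 ≤ -4 → i=0, swap A[0],A[1] → -5 1 -13 -7 -11 -9 -10 -2 2 3 -4
j=2: A[2]=-13 ≤ -4 → i=1, swap A[1],A[2] → -5 -13 1 -7 -11 -9 -10 -2 2 3 -4
j=3: A[3]=-7 ≤ -4 → i=2, swap A[2],A[3] → -5 -13 -7 1 -11 -9 -10 -2 2 3 -4
j=4: A[4]=-11 ≤ -4 → i=3, swap A[3],A[4] → -5 -13 -7 -11 1 -9 -10 -2 2 3 -4
j=5: A[5]=-9 ≤ -4 → i=4, swap A[4],A[5] → -5 -13 -7 -11 -9 1 -10 -2 2 3 -4
j=6: A[6]=-10 ≤ -4 → i=5, swap A[5],A[6] → -5 -13 -7 -11 -9 -10 1 -2 2 3 -4
j=7: A[7]=-2 > -4 → no swap
j=8: A[8]=2 > -4 → no swap
j=9: A[9]=3 > -4 → no swap
final swap A[6],A[10] → -5 -13 -7 -11 -9 -10 -4 -2 2 3 1; return 6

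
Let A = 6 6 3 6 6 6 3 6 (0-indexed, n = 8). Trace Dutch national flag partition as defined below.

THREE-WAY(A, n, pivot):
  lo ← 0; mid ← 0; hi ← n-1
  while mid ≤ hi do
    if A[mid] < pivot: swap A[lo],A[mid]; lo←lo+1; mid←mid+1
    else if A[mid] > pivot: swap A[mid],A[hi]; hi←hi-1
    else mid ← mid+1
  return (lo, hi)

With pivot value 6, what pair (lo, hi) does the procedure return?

pivot = 6; lo=0, mid=0, hi=7
A[mid]=6=6: mid=1
A[mid]=6=6: mid=2
A[mid]=3<6: swap A[0],A[2]; lo=1,mid=3 → 3 6 6 6 6 6 3 6
A[mid]=6=6: mid=4
A[mid]=6=6: mid=5
A[mid]=6=6: mid=6
A[mid]=3<6: swap A[1],A[6]; lo=2,mid=7 → 3 3 6 6 6 6 6 6
A[mid]=6=6: mid=8
end: lo=2, hi=7; A = 3 3 6 6 6 6 6 6

(2, 7)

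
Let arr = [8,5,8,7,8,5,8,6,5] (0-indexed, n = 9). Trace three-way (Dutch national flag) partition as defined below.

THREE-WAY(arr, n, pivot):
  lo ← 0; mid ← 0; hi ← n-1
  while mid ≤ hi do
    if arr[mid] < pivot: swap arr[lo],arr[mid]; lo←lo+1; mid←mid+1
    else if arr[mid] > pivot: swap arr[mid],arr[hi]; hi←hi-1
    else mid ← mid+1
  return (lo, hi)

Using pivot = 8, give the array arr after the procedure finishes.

lo=0 mid=0 hi=8
8=8: mid=1
5<8: swap(0,1), lo=1 mid=2 ⇒ [5,8,8,7,8,5,8,6,5]
8=8: mid=3
7<8: swap(1,3), lo=2 mid=4 ⇒ [5,7,8,8,8,5,8,6,5]
8=8: mid=5
5<8: swap(2,5), lo=3 mid=6 ⇒ [5,7,5,8,8,8,8,6,5]
8=8: mid=7
6<8: swap(3,7), lo=4 mid=8 ⇒ [5,7,5,6,8,8,8,8,5]
5<8: swap(4,8), lo=5 mid=9 ⇒ [5,7,5,6,5,8,8,8,8]
done. lo=5 hi=8; arr=[5,7,5,6,5,8,8,8,8]

[5,7,5,6,5,8,8,8,8]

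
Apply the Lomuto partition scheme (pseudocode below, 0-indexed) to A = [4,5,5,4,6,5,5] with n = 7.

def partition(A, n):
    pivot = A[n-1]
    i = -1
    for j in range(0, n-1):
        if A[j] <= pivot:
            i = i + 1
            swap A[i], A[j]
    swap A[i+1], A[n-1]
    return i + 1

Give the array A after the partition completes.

[4,5,5,4,5,5,6]

pivot=5, i=-1
j=0: 4≤5, i=0, swap(0,0) ⇒ [4,5,5,4,6,5,5]
j=1: 5≤5, i=1, swap(1,1) ⇒ [4,5,5,4,6,5,5]
j=2: 5≤5, i=2, swap(2,2) ⇒ [4,5,5,4,6,5,5]
j=3: 4≤5, i=3, swap(3,3) ⇒ [4,5,5,4,6,5,5]
j=4: 6>5, skip
j=5: 5≤5, i=4, swap(4,5) ⇒ [4,5,5,4,5,6,5]
swap(5,6) ⇒ [4,5,5,4,5,5,6]; return 5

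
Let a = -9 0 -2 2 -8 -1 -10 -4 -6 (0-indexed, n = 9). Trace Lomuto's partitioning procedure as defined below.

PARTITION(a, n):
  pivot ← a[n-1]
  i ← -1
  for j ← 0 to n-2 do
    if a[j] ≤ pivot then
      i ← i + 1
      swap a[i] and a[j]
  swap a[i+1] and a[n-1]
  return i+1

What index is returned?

3

pivot = a[8] = -6; i = -1
j=0: a[0]=-9 ≤ -6 → i=0, swap a[0],a[0] (no change) → -9 0 -2 2 -8 -1 -10 -4 -6
j=1: a[1]=0 > -6 → no swap
j=2: a[2]=-2 > -6 → no swap
j=3: a[3]=2 > -6 → no swap
j=4: a[4]=-8 ≤ -6 → i=1, swap a[1],a[4] → -9 -8 -2 2 0 -1 -10 -4 -6
j=5: a[5]=-1 > -6 → no swap
j=6: a[6]=-10 ≤ -6 → i=2, swap a[2],a[6] → -9 -8 -10 2 0 -1 -2 -4 -6
j=7: a[7]=-4 > -6 → no swap
final swap a[3],a[8] → -9 -8 -10 -6 0 -1 -2 -4 2; return 3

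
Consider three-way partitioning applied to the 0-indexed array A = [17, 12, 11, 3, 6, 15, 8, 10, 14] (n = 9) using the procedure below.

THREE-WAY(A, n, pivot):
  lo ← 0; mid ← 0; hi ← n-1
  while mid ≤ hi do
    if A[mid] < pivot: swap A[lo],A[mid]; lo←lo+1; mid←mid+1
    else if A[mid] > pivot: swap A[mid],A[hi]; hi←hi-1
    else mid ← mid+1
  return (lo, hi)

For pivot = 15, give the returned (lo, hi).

(7, 7)

pivot = 15; lo=0, mid=0, hi=8
A[mid]=17>15: swap A[0],A[8]; hi=7 → [14, 12, 11, 3, 6, 15, 8, 10, 17]
A[mid]=14<15: swap A[0],A[0]; lo=1,mid=1 → [14, 12, 11, 3, 6, 15, 8, 10, 17]
A[mid]=12<15: swap A[1],A[1]; lo=2,mid=2 → [14, 12, 11, 3, 6, 15, 8, 10, 17]
A[mid]=11<15: swap A[2],A[2]; lo=3,mid=3 → [14, 12, 11, 3, 6, 15, 8, 10, 17]
A[mid]=3<15: swap A[3],A[3]; lo=4,mid=4 → [14, 12, 11, 3, 6, 15, 8, 10, 17]
A[mid]=6<15: swap A[4],A[4]; lo=5,mid=5 → [14, 12, 11, 3, 6, 15, 8, 10, 17]
A[mid]=15=15: mid=6
A[mid]=8<15: swap A[5],A[6]; lo=6,mid=7 → [14, 12, 11, 3, 6, 8, 15, 10, 17]
A[mid]=10<15: swap A[6],A[7]; lo=7,mid=8 → [14, 12, 11, 3, 6, 8, 10, 15, 17]
end: lo=7, hi=7; A = [14, 12, 11, 3, 6, 8, 10, 15, 17]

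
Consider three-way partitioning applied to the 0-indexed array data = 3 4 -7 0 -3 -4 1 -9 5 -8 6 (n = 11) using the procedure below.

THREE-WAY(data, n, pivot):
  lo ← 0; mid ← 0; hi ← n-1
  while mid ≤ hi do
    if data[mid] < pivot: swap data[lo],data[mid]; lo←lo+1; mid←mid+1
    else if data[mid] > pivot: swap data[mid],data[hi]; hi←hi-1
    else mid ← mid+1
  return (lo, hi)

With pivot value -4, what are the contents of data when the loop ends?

-8 -9 -7 -4 -3 1 0 5 4 6 3

lo=0 mid=0 hi=10
3>-4: swap(0,10), hi=9 ⇒ 6 4 -7 0 -3 -4 1 -9 5 -8 3
6>-4: swap(0,9), hi=8 ⇒ -8 4 -7 0 -3 -4 1 -9 5 6 3
-8<-4: swap(0,0), lo=1 mid=1 ⇒ -8 4 -7 0 -3 -4 1 -9 5 6 3
4>-4: swap(1,8), hi=7 ⇒ -8 5 -7 0 -3 -4 1 -9 4 6 3
5>-4: swap(1,7), hi=6 ⇒ -8 -9 -7 0 -3 -4 1 5 4 6 3
-9<-4: swap(1,1), lo=2 mid=2 ⇒ -8 -9 -7 0 -3 -4 1 5 4 6 3
-7<-4: swap(2,2), lo=3 mid=3 ⇒ -8 -9 -7 0 -3 -4 1 5 4 6 3
0>-4: swap(3,6), hi=5 ⇒ -8 -9 -7 1 -3 -4 0 5 4 6 3
1>-4: swap(3,5), hi=4 ⇒ -8 -9 -7 -4 -3 1 0 5 4 6 3
-4=-4: mid=4
-3>-4: swap(4,4), hi=3 ⇒ -8 -9 -7 -4 -3 1 0 5 4 6 3
done. lo=3 hi=3; data=-8 -9 -7 -4 -3 1 0 5 4 6 3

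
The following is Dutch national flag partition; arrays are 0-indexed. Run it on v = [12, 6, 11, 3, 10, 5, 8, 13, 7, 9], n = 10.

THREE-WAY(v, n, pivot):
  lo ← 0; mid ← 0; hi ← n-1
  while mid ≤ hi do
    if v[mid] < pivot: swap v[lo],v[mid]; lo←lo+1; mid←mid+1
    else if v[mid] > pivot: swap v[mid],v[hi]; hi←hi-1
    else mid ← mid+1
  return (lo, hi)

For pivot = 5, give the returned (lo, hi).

(1, 1)

lo=0 mid=0 hi=9
12>5: swap(0,9), hi=8 ⇒ [9, 6, 11, 3, 10, 5, 8, 13, 7, 12]
9>5: swap(0,8), hi=7 ⇒ [7, 6, 11, 3, 10, 5, 8, 13, 9, 12]
7>5: swap(0,7), hi=6 ⇒ [13, 6, 11, 3, 10, 5, 8, 7, 9, 12]
13>5: swap(0,6), hi=5 ⇒ [8, 6, 11, 3, 10, 5, 13, 7, 9, 12]
8>5: swap(0,5), hi=4 ⇒ [5, 6, 11, 3, 10, 8, 13, 7, 9, 12]
5=5: mid=1
6>5: swap(1,4), hi=3 ⇒ [5, 10, 11, 3, 6, 8, 13, 7, 9, 12]
10>5: swap(1,3), hi=2 ⇒ [5, 3, 11, 10, 6, 8, 13, 7, 9, 12]
3<5: swap(0,1), lo=1 mid=2 ⇒ [3, 5, 11, 10, 6, 8, 13, 7, 9, 12]
11>5: swap(2,2), hi=1 ⇒ [3, 5, 11, 10, 6, 8, 13, 7, 9, 12]
done. lo=1 hi=1; v=[3, 5, 11, 10, 6, 8, 13, 7, 9, 12]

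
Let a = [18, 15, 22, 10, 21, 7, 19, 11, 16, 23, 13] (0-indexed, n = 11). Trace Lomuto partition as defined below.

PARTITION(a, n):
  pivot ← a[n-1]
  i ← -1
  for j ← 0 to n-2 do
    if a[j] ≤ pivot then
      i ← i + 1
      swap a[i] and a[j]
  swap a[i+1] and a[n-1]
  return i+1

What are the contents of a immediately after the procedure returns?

pivot = a[10] = 13; i = -1
j=0: a[0]=18 > 13 → no swap
j=1: a[1]=15 > 13 → no swap
j=2: a[2]=22 > 13 → no swap
j=3: a[3]=10 ≤ 13 → i=0, swap a[0],a[3] → [10, 15, 22, 18, 21, 7, 19, 11, 16, 23, 13]
j=4: a[4]=21 > 13 → no swap
j=5: a[5]=7 ≤ 13 → i=1, swap a[1],a[5] → [10, 7, 22, 18, 21, 15, 19, 11, 16, 23, 13]
j=6: a[6]=19 > 13 → no swap
j=7: a[7]=11 ≤ 13 → i=2, swap a[2],a[7] → [10, 7, 11, 18, 21, 15, 19, 22, 16, 23, 13]
j=8: a[8]=16 > 13 → no swap
j=9: a[9]=23 > 13 → no swap
final swap a[3],a[10] → [10, 7, 11, 13, 21, 15, 19, 22, 16, 23, 18]; return 3

[10, 7, 11, 13, 21, 15, 19, 22, 16, 23, 18]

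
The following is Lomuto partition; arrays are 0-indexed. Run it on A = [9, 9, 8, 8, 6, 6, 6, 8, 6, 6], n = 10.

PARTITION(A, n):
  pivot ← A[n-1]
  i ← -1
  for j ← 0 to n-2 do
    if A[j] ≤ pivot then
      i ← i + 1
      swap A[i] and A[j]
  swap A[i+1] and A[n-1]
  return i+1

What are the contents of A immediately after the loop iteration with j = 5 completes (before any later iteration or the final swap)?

[6, 6, 8, 8, 9, 9, 6, 8, 6, 6]

pivot = A[9] = 6; i = -1
j=0: A[0]=9 > 6 → no swap
j=1: A[1]=9 > 6 → no swap
j=2: A[2]=8 > 6 → no swap
j=3: A[3]=8 > 6 → no swap
j=4: A[4]=6 ≤ 6 → i=0, swap A[0],A[4] → [6, 9, 8, 8, 9, 6, 6, 8, 6, 6]
j=5: A[5]=6 ≤ 6 → i=1, swap A[1],A[5] → [6, 6, 8, 8, 9, 9, 6, 8, 6, 6]
(after j=5) A = [6, 6, 8, 8, 9, 9, 6, 8, 6, 6]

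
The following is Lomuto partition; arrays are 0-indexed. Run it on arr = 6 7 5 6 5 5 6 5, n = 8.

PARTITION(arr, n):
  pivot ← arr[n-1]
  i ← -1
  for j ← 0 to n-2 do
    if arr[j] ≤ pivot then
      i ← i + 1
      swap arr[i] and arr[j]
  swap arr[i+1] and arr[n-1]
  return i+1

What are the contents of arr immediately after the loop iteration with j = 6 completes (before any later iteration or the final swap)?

5 5 5 6 7 6 6 5

pivot=5, i=-1
j=0: 6>5, skip
j=1: 7>5, skip
j=2: 5≤5, i=0, swap(0,2) ⇒ 5 7 6 6 5 5 6 5
j=3: 6>5, skip
j=4: 5≤5, i=1, swap(1,4) ⇒ 5 5 6 6 7 5 6 5
j=5: 5≤5, i=2, swap(2,5) ⇒ 5 5 5 6 7 6 6 5
j=6: 6>5, skip
(after j=6) arr = 5 5 5 6 7 6 6 5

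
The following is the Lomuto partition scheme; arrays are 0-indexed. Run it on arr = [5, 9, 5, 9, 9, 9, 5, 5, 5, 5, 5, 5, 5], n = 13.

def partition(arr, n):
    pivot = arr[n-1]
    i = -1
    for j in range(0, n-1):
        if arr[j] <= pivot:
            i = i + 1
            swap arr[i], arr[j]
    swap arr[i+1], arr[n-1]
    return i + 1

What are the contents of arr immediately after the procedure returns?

pivot = arr[12] = 5; i = -1
j=0: arr[0]=5 ≤ 5 → i=0, swap arr[0],arr[0] (no change) → [5, 9, 5, 9, 9, 9, 5, 5, 5, 5, 5, 5, 5]
j=1: arr[1]=9 > 5 → no swap
j=2: arr[2]=5 ≤ 5 → i=1, swap arr[1],arr[2] → [5, 5, 9, 9, 9, 9, 5, 5, 5, 5, 5, 5, 5]
j=3: arr[3]=9 > 5 → no swap
j=4: arr[4]=9 > 5 → no swap
j=5: arr[5]=9 > 5 → no swap
j=6: arr[6]=5 ≤ 5 → i=2, swap arr[2],arr[6] → [5, 5, 5, 9, 9, 9, 9, 5, 5, 5, 5, 5, 5]
j=7: arr[7]=5 ≤ 5 → i=3, swap arr[3],arr[7] → [5, 5, 5, 5, 9, 9, 9, 9, 5, 5, 5, 5, 5]
j=8: arr[8]=5 ≤ 5 → i=4, swap arr[4],arr[8] → [5, 5, 5, 5, 5, 9, 9, 9, 9, 5, 5, 5, 5]
j=9: arr[9]=5 ≤ 5 → i=5, swap arr[5],arr[9] → [5, 5, 5, 5, 5, 5, 9, 9, 9, 9, 5, 5, 5]
j=10: arr[10]=5 ≤ 5 → i=6, swap arr[6],arr[10] → [5, 5, 5, 5, 5, 5, 5, 9, 9, 9, 9, 5, 5]
j=11: arr[11]=5 ≤ 5 → i=7, swap arr[7],arr[11] → [5, 5, 5, 5, 5, 5, 5, 5, 9, 9, 9, 9, 5]
final swap arr[8],arr[12] → [5, 5, 5, 5, 5, 5, 5, 5, 5, 9, 9, 9, 9]; return 8

[5, 5, 5, 5, 5, 5, 5, 5, 5, 9, 9, 9, 9]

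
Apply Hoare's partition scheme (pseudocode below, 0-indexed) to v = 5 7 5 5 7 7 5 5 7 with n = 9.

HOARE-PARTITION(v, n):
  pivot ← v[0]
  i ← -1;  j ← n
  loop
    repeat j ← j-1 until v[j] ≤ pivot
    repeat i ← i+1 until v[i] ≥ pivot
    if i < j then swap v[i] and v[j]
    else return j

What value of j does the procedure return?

2

pivot = v[0] = 5; i = -1, j = 9
j→7 (v[7]=5≤5), i→0 (v[0]=5≥5); i<j, swap → 5 7 5 5 7 7 5 5 7
j→6 (v[6]=5≤5), i→1 (v[1]=7≥5); i<j, swap → 5 5 5 5 7 7 7 5 7
j→3 (v[3]=5≤5), i→2 (v[2]=5≥5); i<j, swap → 5 5 5 5 7 7 7 5 7
j→2, i→3; i≥j, return j=2. v = 5 5 5 5 7 7 7 5 7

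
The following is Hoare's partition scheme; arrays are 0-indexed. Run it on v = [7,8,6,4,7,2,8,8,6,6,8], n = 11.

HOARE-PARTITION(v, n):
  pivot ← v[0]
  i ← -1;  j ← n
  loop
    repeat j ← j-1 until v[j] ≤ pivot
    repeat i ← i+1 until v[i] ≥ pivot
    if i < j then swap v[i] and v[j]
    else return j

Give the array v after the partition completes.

pivot=7
j stops at 9 (6), i stops at 0 (7); swap ⇒ [6,8,6,4,7,2,8,8,6,7,8]
j stops at 8 (6), i stops at 1 (8); swap ⇒ [6,6,6,4,7,2,8,8,8,7,8]
j stops at 5 (2), i stops at 4 (7); swap ⇒ [6,6,6,4,2,7,8,8,8,7,8]
j stops at 4, i stops at 5; i≥j ⇒ return 4. v=[6,6,6,4,2,7,8,8,8,7,8]

[6,6,6,4,2,7,8,8,8,7,8]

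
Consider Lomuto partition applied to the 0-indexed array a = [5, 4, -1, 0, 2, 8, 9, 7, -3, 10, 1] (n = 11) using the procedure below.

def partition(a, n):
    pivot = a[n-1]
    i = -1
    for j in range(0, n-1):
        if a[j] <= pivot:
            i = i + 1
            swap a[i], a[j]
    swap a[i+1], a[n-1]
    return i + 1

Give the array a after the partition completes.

pivot = a[10] = 1; i = -1
j=0: a[0]=5 > 1 → no swap
j=1: a[1]=4 > 1 → no swap
j=2: a[2]=-1 ≤ 1 → i=0, swap a[0],a[2] → [-1, 4, 5, 0, 2, 8, 9, 7, -3, 10, 1]
j=3: a[3]=0 ≤ 1 → i=1, swap a[1],a[3] → [-1, 0, 5, 4, 2, 8, 9, 7, -3, 10, 1]
j=4: a[4]=2 > 1 → no swap
j=5: a[5]=8 > 1 → no swap
j=6: a[6]=9 > 1 → no swap
j=7: a[7]=7 > 1 → no swap
j=8: a[8]=-3 ≤ 1 → i=2, swap a[2],a[8] → [-1, 0, -3, 4, 2, 8, 9, 7, 5, 10, 1]
j=9: a[9]=10 > 1 → no swap
final swap a[3],a[10] → [-1, 0, -3, 1, 2, 8, 9, 7, 5, 10, 4]; return 3

[-1, 0, -3, 1, 2, 8, 9, 7, 5, 10, 4]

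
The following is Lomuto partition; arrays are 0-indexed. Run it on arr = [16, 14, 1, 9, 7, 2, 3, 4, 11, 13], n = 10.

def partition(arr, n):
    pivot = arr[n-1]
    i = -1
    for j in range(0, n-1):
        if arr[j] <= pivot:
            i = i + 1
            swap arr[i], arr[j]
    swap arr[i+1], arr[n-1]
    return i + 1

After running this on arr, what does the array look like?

pivot=13, i=-1
j=0: 16>13, skip
j=1: 14>13, skip
j=2: 1≤13, i=0, swap(0,2) ⇒ [1, 14, 16, 9, 7, 2, 3, 4, 11, 13]
j=3: 9≤13, i=1, swap(1,3) ⇒ [1, 9, 16, 14, 7, 2, 3, 4, 11, 13]
j=4: 7≤13, i=2, swap(2,4) ⇒ [1, 9, 7, 14, 16, 2, 3, 4, 11, 13]
j=5: 2≤13, i=3, swap(3,5) ⇒ [1, 9, 7, 2, 16, 14, 3, 4, 11, 13]
j=6: 3≤13, i=4, swap(4,6) ⇒ [1, 9, 7, 2, 3, 14, 16, 4, 11, 13]
j=7: 4≤13, i=5, swap(5,7) ⇒ [1, 9, 7, 2, 3, 4, 16, 14, 11, 13]
j=8: 11≤13, i=6, swap(6,8) ⇒ [1, 9, 7, 2, 3, 4, 11, 14, 16, 13]
swap(7,9) ⇒ [1, 9, 7, 2, 3, 4, 11, 13, 16, 14]; return 7

[1, 9, 7, 2, 3, 4, 11, 13, 16, 14]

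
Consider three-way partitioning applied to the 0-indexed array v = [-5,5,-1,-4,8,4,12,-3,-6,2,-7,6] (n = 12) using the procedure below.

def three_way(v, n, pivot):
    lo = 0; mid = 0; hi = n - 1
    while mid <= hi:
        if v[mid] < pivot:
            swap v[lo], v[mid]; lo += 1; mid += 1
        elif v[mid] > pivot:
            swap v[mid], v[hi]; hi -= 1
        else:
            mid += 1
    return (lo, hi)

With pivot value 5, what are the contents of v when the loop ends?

[-5,-1,-4,-7,4,2,-3,-6,5,12,6,8]

lo=0 mid=0 hi=11
-5<5: swap(0,0), lo=1 mid=1 ⇒ [-5,5,-1,-4,8,4,12,-3,-6,2,-7,6]
5=5: mid=2
-1<5: swap(1,2), lo=2 mid=3 ⇒ [-5,-1,5,-4,8,4,12,-3,-6,2,-7,6]
-4<5: swap(2,3), lo=3 mid=4 ⇒ [-5,-1,-4,5,8,4,12,-3,-6,2,-7,6]
8>5: swap(4,11), hi=10 ⇒ [-5,-1,-4,5,6,4,12,-3,-6,2,-7,8]
6>5: swap(4,10), hi=9 ⇒ [-5,-1,-4,5,-7,4,12,-3,-6,2,6,8]
-7<5: swap(3,4), lo=4 mid=5 ⇒ [-5,-1,-4,-7,5,4,12,-3,-6,2,6,8]
4<5: swap(4,5), lo=5 mid=6 ⇒ [-5,-1,-4,-7,4,5,12,-3,-6,2,6,8]
12>5: swap(6,9), hi=8 ⇒ [-5,-1,-4,-7,4,5,2,-3,-6,12,6,8]
2<5: swap(5,6), lo=6 mid=7 ⇒ [-5,-1,-4,-7,4,2,5,-3,-6,12,6,8]
-3<5: swap(6,7), lo=7 mid=8 ⇒ [-5,-1,-4,-7,4,2,-3,5,-6,12,6,8]
-6<5: swap(7,8), lo=8 mid=9 ⇒ [-5,-1,-4,-7,4,2,-3,-6,5,12,6,8]
done. lo=8 hi=8; v=[-5,-1,-4,-7,4,2,-3,-6,5,12,6,8]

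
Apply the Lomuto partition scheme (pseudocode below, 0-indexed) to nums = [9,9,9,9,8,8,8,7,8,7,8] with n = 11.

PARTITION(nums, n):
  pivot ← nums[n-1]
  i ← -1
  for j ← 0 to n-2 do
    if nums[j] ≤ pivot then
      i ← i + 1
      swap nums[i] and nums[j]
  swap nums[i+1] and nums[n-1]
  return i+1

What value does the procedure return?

6

pivot = nums[10] = 8; i = -1
j=0: nums[0]=9 > 8 → no swap
j=1: nums[1]=9 > 8 → no swap
j=2: nums[2]=9 > 8 → no swap
j=3: nums[3]=9 > 8 → no swap
j=4: nums[4]=8 ≤ 8 → i=0, swap nums[0],nums[4] → [8,9,9,9,9,8,8,7,8,7,8]
j=5: nums[5]=8 ≤ 8 → i=1, swap nums[1],nums[5] → [8,8,9,9,9,9,8,7,8,7,8]
j=6: nums[6]=8 ≤ 8 → i=2, swap nums[2],nums[6] → [8,8,8,9,9,9,9,7,8,7,8]
j=7: nums[7]=7 ≤ 8 → i=3, swap nums[3],nums[7] → [8,8,8,7,9,9,9,9,8,7,8]
j=8: nums[8]=8 ≤ 8 → i=4, swap nums[4],nums[8] → [8,8,8,7,8,9,9,9,9,7,8]
j=9: nums[9]=7 ≤ 8 → i=5, swap nums[5],nums[9] → [8,8,8,7,8,7,9,9,9,9,8]
final swap nums[6],nums[10] → [8,8,8,7,8,7,8,9,9,9,9]; return 6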